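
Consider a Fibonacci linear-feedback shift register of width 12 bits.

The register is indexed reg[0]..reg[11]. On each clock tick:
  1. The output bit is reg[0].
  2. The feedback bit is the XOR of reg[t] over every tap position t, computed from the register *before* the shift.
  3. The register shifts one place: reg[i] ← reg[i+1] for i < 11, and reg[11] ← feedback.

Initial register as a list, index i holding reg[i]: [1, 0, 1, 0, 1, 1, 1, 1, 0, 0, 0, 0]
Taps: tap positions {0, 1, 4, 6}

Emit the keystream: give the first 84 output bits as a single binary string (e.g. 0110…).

k : reg_k → out_k, fb_k
0: 101011110000 → 1, fb=1
1: 010111100001 → 0, fb=1
2: 101111000011 → 1, fb=0
3: 011110000110 → 0, fb=0
4: 111100001100 → 1, fb=0
5: 111000011000 → 1, fb=0
6: 110000110000 → 1, fb=1
7: 100001100001 → 1, fb=0
8: 000011000010 → 0, fb=1
9: 000110000101 → 0, fb=1
10: 001100001011 → 0, fb=0
11: 011000010110 → 0, fb=1
12: 110000101101 → 1, fb=1
13: 100001011011 → 1, fb=1
14: 000010110111 → 0, fb=0
15: 000101101110 → 0, fb=1
16: 001011011101 → 0, fb=1
17: 010110111011 → 0, fb=1
18: 101101110111 → 1, fb=0
19: 011011101110 → 0, fb=1
20: 110111011101 → 1, fb=1
21: 101110111011 → 1, fb=1
22: 011101110111 → 0, fb=0
23: 111011101110 → 1, fb=0
24: 110111011100 → 1, fb=1
25: 101110111001 → 1, fb=1
26: 011101110011 → 0, fb=0
27: 111011100110 → 1, fb=0
28: 110111001100 → 1, fb=1
29: 101110011001 → 1, fb=0
30: 011100110010 → 0, fb=0
31: 111001100100 → 1, fb=1
32: 110011001001 → 1, fb=1
33: 100110010011 → 1, fb=0
34: 001100100110 → 0, fb=1
35: 011001001101 → 0, fb=1
36: 110010011011 → 1, fb=1
37: 100100110111 → 1, fb=0
38: 001001101110 → 0, fb=1
39: 010011011101 → 0, fb=0
40: 100110111010 → 1, fb=1
41: 001101110101 → 0, fb=1
42: 011011101011 → 0, fb=1
43: 110111010111 → 1, fb=1
44: 101110101111 → 1, fb=1
45: 011101011111 → 0, fb=1
46: 111010111111 → 1, fb=0
47: 110101111110 → 1, fb=1
48: 101011111101 → 1, fb=1
49: 010111111011 → 0, fb=1
50: 101111110111 → 1, fb=1
51: 011111101111 → 0, fb=1
52: 111111011111 → 1, fb=1
53: 111110111111 → 1, fb=0
54: 111101111110 → 1, fb=1
55: 111011111101 → 1, fb=0
56: 110111111010 → 1, fb=0
57: 101111110100 → 1, fb=1
58: 011111101001 → 0, fb=1
59: 111111010011 → 1, fb=1
60: 111110100111 → 1, fb=0
61: 111101001110 → 1, fb=0
62: 111010011100 → 1, fb=1
63: 110100111001 → 1, fb=1
64: 101001110011 → 1, fb=0
65: 010011100110 → 0, fb=1
66: 100111001101 → 1, fb=0
67: 001110011010 → 0, fb=1
68: 011100110101 → 0, fb=0
69: 111001101010 → 1, fb=1
70: 110011010101 → 1, fb=1
71: 100110101011 → 1, fb=1
72: 001101010111 → 0, fb=0
73: 011010101110 → 0, fb=1
74: 110101011101 → 1, fb=0
75: 101010111010 → 1, fb=1
76: 010101110101 → 0, fb=0
77: 101011101010 → 1, fb=1
78: 010111010101 → 0, fb=0
79: 101110101010 → 1, fb=1
80: 011101010101 → 0, fb=1
81: 111010101011 → 1, fb=0
82: 110101010110 → 1, fb=0
83: 101010101100 → 1, fb=1

101011110000110000101101110111011100110010011011101011111101111110100111001101010111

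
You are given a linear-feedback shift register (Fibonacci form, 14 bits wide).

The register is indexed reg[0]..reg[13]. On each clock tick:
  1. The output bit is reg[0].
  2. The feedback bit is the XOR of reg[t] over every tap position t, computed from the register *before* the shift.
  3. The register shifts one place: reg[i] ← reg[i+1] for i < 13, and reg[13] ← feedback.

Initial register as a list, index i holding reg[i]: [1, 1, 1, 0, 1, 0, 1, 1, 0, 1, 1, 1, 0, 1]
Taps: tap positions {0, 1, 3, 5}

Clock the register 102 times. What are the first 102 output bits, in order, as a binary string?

step | reg (before) | out | fb
   0 | 11101011011101 | 1 | 0
   1 | 11010110111010 | 1 | 0
   2 | 10101101110100 | 1 | 0
   3 | 01011011101000 | 0 | 0
   4 | 10110111010000 | 1 | 1
   5 | 01101110100001 | 0 | 0
   6 | 11011101000010 | 1 | 0
   7 | 10111010000100 | 1 | 0
   8 | 01110100001000 | 0 | 1
   9 | 11101000010001 | 1 | 0
  10 | 11010000100010 | 1 | 1
  11 | 10100001000101 | 1 | 1
  12 | 01000010001011 | 0 | 1
  13 | 10000100010111 | 1 | 0
  14 | 00001000101110 | 0 | 0
  15 | 00010001011100 | 0 | 1
  16 | 00100010111001 | 0 | 0
  17 | 01000101110010 | 0 | 0
  18 | 10001011100100 | 1 | 1
  19 | 00010111001001 | 0 | 0
  20 | 00101110010010 | 0 | 1
  21 | 01011100100101 | 0 | 1
  22 | 10111001001011 | 1 | 0
  23 | 01110010010110 | 0 | 0
  24 | 11100100101100 | 1 | 1
  25 | 11001001011001 | 1 | 0
  26 | 10010010110010 | 1 | 0
  27 | 00100101100100 | 0 | 1
  28 | 01001011001001 | 0 | 1
  29 | 10010110010011 | 1 | 1
  30 | 00101100100111 | 0 | 1
  31 | 01011001001111 | 0 | 0
  32 | 10110010011110 | 1 | 0
  33 | 01100100111100 | 0 | 0
  34 | 11001001111000 | 1 | 0
  35 | 10010011110000 | 1 | 0
  36 | 00100111100000 | 0 | 1
  37 | 01001111000001 | 0 | 0
  38 | 10011110000010 | 1 | 1
  39 | 00111100000101 | 0 | 0
  40 | 01111000001010 | 0 | 0
  41 | 11110000010100 | 1 | 1
  42 | 11100000101001 | 1 | 0
  43 | 11000001010010 | 1 | 0
  44 | 10000010100100 | 1 | 1
  45 | 00000101001001 | 0 | 1
  46 | 00001010010011 | 0 | 0
  47 | 00010100100110 | 0 | 0
  48 | 00101001001100 | 0 | 0
  49 | 01010010011000 | 0 | 0
  50 | 10100100110000 | 1 | 0
  51 | 01001001100000 | 0 | 1
  52 | 10010011000001 | 1 | 0
  53 | 00100110000010 | 0 | 1
  54 | 01001100000101 | 0 | 0
  55 | 10011000001010 | 1 | 0
  56 | 00110000010100 | 0 | 1
  57 | 01100000101001 | 0 | 1
  58 | 11000001010011 | 1 | 0
  59 | 10000010100110 | 1 | 1
  60 | 00000101001101 | 0 | 1
  61 | 00001010011011 | 0 | 0
  62 | 00010100110110 | 0 | 0
  63 | 00101001101100 | 0 | 0
  64 | 01010011011000 | 0 | 0
  65 | 10100110110000 | 1 | 0
  66 | 01001101100000 | 0 | 0
  67 | 10011011000000 | 1 | 0
  68 | 00110110000000 | 0 | 0
  69 | 01101100000000 | 0 | 0
  70 | 11011000000000 | 1 | 1
  71 | 10110000000001 | 1 | 0
  72 | 01100000000010 | 0 | 1
  73 | 11000000000101 | 1 | 0
  74 | 10000000001010 | 1 | 1
  75 | 00000000010101 | 0 | 0
  76 | 00000000101010 | 0 | 0
  77 | 00000001010100 | 0 | 0
  78 | 00000010101000 | 0 | 0
  79 | 00000101010000 | 0 | 1
  80 | 00001010100001 | 0 | 0
  81 | 00010101000010 | 0 | 0
  82 | 00101010000100 | 0 | 0
  83 | 01010100001000 | 0 | 1
  84 | 10101000010001 | 1 | 1
  85 | 01010000100011 | 0 | 0
  86 | 10100001000110 | 1 | 1
  87 | 01000010001101 | 0 | 1
  88 | 10000100011011 | 1 | 0
  89 | 00001000110110 | 0 | 0
  90 | 00010001101100 | 0 | 1
  91 | 00100011011001 | 0 | 0
  92 | 01000110110010 | 0 | 0
  93 | 10001101100100 | 1 | 0
  94 | 00011011001000 | 0 | 1
  95 | 00110110010001 | 0 | 0
  96 | 01101100100010 | 0 | 0
  97 | 11011001000100 | 1 | 1
  98 | 10110010001001 | 1 | 0
  99 | 01100100010010 | 0 | 0
 100 | 11001000100100 | 1 | 0
 101 | 10010001001000 | 1 | 0

111010110111010000100010111001001011001001111000001010010011000001010011011000000000101010000100011011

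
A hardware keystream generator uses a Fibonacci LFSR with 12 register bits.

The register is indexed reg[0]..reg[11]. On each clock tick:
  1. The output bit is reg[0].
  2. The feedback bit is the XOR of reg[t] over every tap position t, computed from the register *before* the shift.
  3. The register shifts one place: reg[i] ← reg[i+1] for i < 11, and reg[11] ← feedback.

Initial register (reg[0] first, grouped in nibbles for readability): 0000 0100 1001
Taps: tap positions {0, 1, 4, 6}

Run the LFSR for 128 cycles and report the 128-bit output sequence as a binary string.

tick  register→output (feedback)
  0  000001001001→0 (0)
  1  000010010010→0 (1)
  2  000100100101→0 (1)
  3  001001001011→0 (0)
  4  010010010110→0 (0)
  5  100100101100→1 (0)
  6  001001011000→0 (0)
  7  010010110000→0 (1)
  8  100101100001→1 (0)
  9  001011000010→0 (1)
 10  010110000101→0 (0)
 11  101100001010→1 (1)
 12  011000010101→0 (1)
 13  110000101011→1 (1)
 14  100001010111→1 (1)
 15  000010101111→0 (0)
 16  000101011110→0 (0)
 17  001010111100→0 (0)
 18  010101111000→0 (0)
 19  101011110000→1 (1)
 20  010111100001→0 (1)
 21  101111000011→1 (0)
 22  011110000110→0 (0)
 23  111100001100→1 (0)
 24  111000011000→1 (0)
 25  110000110000→1 (1)
 26  100001100001→1 (0)
 27  000011000010→0 (1)
 28  000110000101→0 (1)
 29  001100001011→0 (0)
 30  011000010110→0 (1)
 31  110000101101→1 (1)
 32  100001011011→1 (1)
 33  000010110111→0 (0)
 34  000101101110→0 (1)
 35  001011011101→0 (1)
 36  010110111011→0 (1)
 37  101101110111→1 (0)
 38  011011101110→0 (1)
 39  110111011101→1 (1)
 40  101110111011→1 (1)
 41  011101110111→0 (0)
 42  111011101110→1 (0)
 43  110111011100→1 (1)
 44  101110111001→1 (1)
 45  011101110011→0 (0)
 46  111011100110→1 (0)
 47  110111001100→1 (1)
 48  101110011001→1 (0)
 49  011100110010→0 (0)
 50  111001100100→1 (1)
 51  110011001001→1 (1)
 52  100110010011→1 (0)
 53  001100100110→0 (1)
 54  011001001101→0 (1)
 55  110010011011→1 (1)
 56  100100110111→1 (0)
 57  001001101110→0 (1)
 58  010011011101→0 (0)
 59  100110111010→1 (1)
 60  001101110101→0 (1)
 61  011011101011→0 (1)
 62  110111010111→1 (1)
 63  101110101111→1 (1)
 64  011101011111→0 (1)
 65  111010111111→1 (0)
 66  110101111110→1 (1)
 67  101011111101→1 (1)
 68  010111111011→0 (1)
 69  101111110111→1 (1)
 70  011111101111→0 (1)
 71  111111011111→1 (1)
 72  111110111111→1 (0)
 73  111101111110→1 (1)
 74  111011111101→1 (0)
 75  110111111010→1 (0)
 76  101111110100→1 (1)
 77  011111101001→0 (1)
 78  111111010011→1 (1)
 79  111110100111→1 (0)
 80  111101001110→1 (0)
 81  111010011100→1 (1)
 82  110100111001→1 (1)
 83  101001110011→1 (0)
 84  010011100110→0 (1)
 85  100111001101→1 (0)
 86  001110011010→0 (1)
 87  011100110101→0 (0)
 88  111001101010→1 (1)
 89  110011010101→1 (1)
 90  100110101011→1 (1)
 91  001101010111→0 (0)
 92  011010101110→0 (1)
 93  110101011101→1 (0)
 94  101010111010→1 (1)
 95  010101110101→0 (0)
 96  101011101010→1 (1)
 97  010111010101→0 (0)
 98  101110101010→1 (1)
 99  011101010101→0 (1)
100  111010101011→1 (0)
101  110101010110→1 (0)
102  101010101100→1 (1)
103  010101011001→0 (1)
104  101010110011→1 (1)
105  010101100111→0 (0)
106  101011001110→1 (0)
107  010110011100→0 (0)
108  101100111000→1 (0)
109  011001110000→0 (0)
110  110011100000→1 (0)
111  100111000000→1 (0)
112  001110000000→0 (1)
113  011100000001→0 (1)
114  111000000011→1 (0)
115  110000000110→1 (0)
116  100000001100→1 (1)
117  000000011001→0 (0)
118  000000110010→0 (1)
119  000001100101→0 (1)
120  000011001011→0 (1)
121  000110010111→0 (1)
122  001100101111→0 (1)
123  011001011111→0 (1)
124  110010111111→1 (0)
125  100101111110→1 (0)
126  001011111100→0 (0)
127  010111111000→0 (1)

00000100100101100001010111100001100001011011101110111001100100110111010111111011111101001110011010101110101010110011100000001100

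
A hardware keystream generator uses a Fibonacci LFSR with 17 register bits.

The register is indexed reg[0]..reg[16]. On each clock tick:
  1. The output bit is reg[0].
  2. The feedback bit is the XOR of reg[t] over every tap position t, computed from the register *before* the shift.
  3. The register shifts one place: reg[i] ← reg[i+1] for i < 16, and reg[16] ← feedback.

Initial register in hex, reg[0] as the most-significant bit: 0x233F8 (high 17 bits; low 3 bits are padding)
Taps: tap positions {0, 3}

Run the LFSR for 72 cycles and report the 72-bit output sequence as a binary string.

k : reg_k → out_k, fb_k
0: 00100011001111111 → 0, fb=0
1: 01000110011111110 → 0, fb=0
2: 10001100111111100 → 1, fb=1
3: 00011001111111001 → 0, fb=1
4: 00110011111110011 → 0, fb=1
5: 01100111111100111 → 0, fb=0
6: 11001111111001110 → 1, fb=1
7: 10011111110011101 → 1, fb=0
8: 00111111100111010 → 0, fb=1
9: 01111111001110101 → 0, fb=1
10: 11111110011101011 → 1, fb=0
11: 11111100111010110 → 1, fb=0
12: 11111001110101100 → 1, fb=0
13: 11110011101011000 → 1, fb=0
14: 11100111010110000 → 1, fb=1
15: 11001110101100001 → 1, fb=1
16: 10011101011000011 → 1, fb=0
17: 00111010110000110 → 0, fb=1
18: 01110101100001101 → 0, fb=1
19: 11101011000011011 → 1, fb=1
20: 11010110000110111 → 1, fb=0
21: 10101100001101110 → 1, fb=1
22: 01011000011011101 → 0, fb=1
23: 10110000110111011 → 1, fb=0
24: 01100001101110110 → 0, fb=0
25: 11000011011101100 → 1, fb=1
26: 10000110111011001 → 1, fb=1
27: 00001101110110011 → 0, fb=0
28: 00011011101100110 → 0, fb=1
29: 00110111011001101 → 0, fb=1
30: 01101110110011011 → 0, fb=0
31: 11011101100110110 → 1, fb=0
32: 10111011001101100 → 1, fb=0
33: 01110110011011000 → 0, fb=1
34: 11101100110110001 → 1, fb=1
35: 11011001101100011 → 1, fb=0
36: 10110011011000110 → 1, fb=0
37: 01100110110001100 → 0, fb=0
38: 11001101100011000 → 1, fb=1
39: 10011011000110001 → 1, fb=0
40: 00110110001100010 → 0, fb=1
41: 01101100011000101 → 0, fb=0
42: 11011000110001010 → 1, fb=0
43: 10110001100010100 → 1, fb=0
44: 01100011000101000 → 0, fb=0
45: 11000110001010000 → 1, fb=1
46: 10001100010100001 → 1, fb=1
47: 00011000101000011 → 0, fb=1
48: 00110001010000111 → 0, fb=1
49: 01100010100001111 → 0, fb=0
50: 11000101000011110 → 1, fb=1
51: 10001010000111101 → 1, fb=1
52: 00010100001111011 → 0, fb=1
53: 00101000011110111 → 0, fb=0
54: 01010000111101110 → 0, fb=1
55: 10100001111011101 → 1, fb=1
56: 01000011110111011 → 0, fb=0
57: 10000111101110110 → 1, fb=1
58: 00001111011101101 → 0, fb=0
59: 00011110111011010 → 0, fb=1
60: 00111101110110101 → 0, fb=1
61: 01111011101101011 → 0, fb=1
62: 11110111011010111 → 1, fb=0
63: 11101110110101110 → 1, fb=1
64: 11011101101011101 → 1, fb=0
65: 10111011010111010 → 1, fb=0
66: 01110110101110100 → 0, fb=1
67: 11101101011101001 → 1, fb=1
68: 11011010111010011 → 1, fb=0
69: 10110101110100110 → 1, fb=0
70: 01101011101001100 → 0, fb=0
71: 11010111010011000 → 1, fb=0

001000110011111110011101011000011011101100110110001100010100001111011101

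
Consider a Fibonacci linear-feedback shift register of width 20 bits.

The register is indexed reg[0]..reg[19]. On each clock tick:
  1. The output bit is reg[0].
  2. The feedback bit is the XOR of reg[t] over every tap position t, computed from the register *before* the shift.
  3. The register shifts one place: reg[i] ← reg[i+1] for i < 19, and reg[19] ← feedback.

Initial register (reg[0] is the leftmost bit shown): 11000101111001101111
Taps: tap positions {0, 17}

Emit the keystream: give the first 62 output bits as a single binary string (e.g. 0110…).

11000101111001101111001000011101110101011001001110101000010100

step | reg (before) | out | fb
   0 | 11000101111001101111 | 1 | 0
   1 | 10001011110011011110 | 1 | 0
   2 | 00010111100110111100 | 0 | 1
   3 | 00101111001101111001 | 0 | 0
   4 | 01011110011011110010 | 0 | 0
   5 | 10111100110111100100 | 1 | 0
   6 | 01111001101111001000 | 0 | 0
   7 | 11110011011110010000 | 1 | 1
   8 | 11100110111100100001 | 1 | 1
   9 | 11001101111001000011 | 1 | 1
  10 | 10011011110010000111 | 1 | 0
  11 | 00110111100100001110 | 0 | 1
  12 | 01101111001000011101 | 0 | 1
  13 | 11011110010000111011 | 1 | 1
  14 | 10111100100001110111 | 1 | 0
  15 | 01111001000011101110 | 0 | 1
  16 | 11110010000111011101 | 1 | 0
  17 | 11100100001110111010 | 1 | 1
  18 | 11001000011101110101 | 1 | 0
  19 | 10010000111011101010 | 1 | 1
  20 | 00100001110111010101 | 0 | 1
  21 | 01000011101110101011 | 0 | 0
  22 | 10000111011101010110 | 1 | 0
  23 | 00001110111010101100 | 0 | 1
  24 | 00011101110101011001 | 0 | 0
  25 | 00111011101010110010 | 0 | 0
  26 | 01110111010101100100 | 0 | 1
  27 | 11101110101011001001 | 1 | 1
  28 | 11011101010110010011 | 1 | 1
  29 | 10111010101100100111 | 1 | 0
  30 | 01110101011001001110 | 0 | 1
  31 | 11101010110010011101 | 1 | 0
  32 | 11010101100100111010 | 1 | 1
  33 | 10101011001001110101 | 1 | 0
  34 | 01010110010011101010 | 0 | 0
  35 | 10101100100111010100 | 1 | 0
  36 | 01011001001110101000 | 0 | 0
  37 | 10110010011101010000 | 1 | 1
  38 | 01100100111010100001 | 0 | 0
  39 | 11001001110101000010 | 1 | 1
  40 | 10010011101010000101 | 1 | 0
  41 | 00100111010100001010 | 0 | 0
  42 | 01001110101000010100 | 0 | 1
  43 | 10011101010000101001 | 1 | 1
  44 | 00111010100001010011 | 0 | 0
  45 | 01110101000010100110 | 0 | 1
  46 | 11101010000101001101 | 1 | 0
  47 | 11010100001010011010 | 1 | 1
  48 | 10101000010100110101 | 1 | 0
  49 | 01010000101001101010 | 0 | 0
  50 | 10100001010011010100 | 1 | 0
  51 | 01000010100110101000 | 0 | 0
  52 | 10000101001101010000 | 1 | 1
  53 | 00001010011010100001 | 0 | 0
  54 | 00010100110101000010 | 0 | 0
  55 | 00101001101010000100 | 0 | 1
  56 | 01010011010100001001 | 0 | 0
  57 | 10100110101000010010 | 1 | 1
  58 | 01001101010000100101 | 0 | 1
  59 | 10011010100001001011 | 1 | 1
  60 | 00110101000010010111 | 0 | 1
  61 | 01101010000100101111 | 0 | 1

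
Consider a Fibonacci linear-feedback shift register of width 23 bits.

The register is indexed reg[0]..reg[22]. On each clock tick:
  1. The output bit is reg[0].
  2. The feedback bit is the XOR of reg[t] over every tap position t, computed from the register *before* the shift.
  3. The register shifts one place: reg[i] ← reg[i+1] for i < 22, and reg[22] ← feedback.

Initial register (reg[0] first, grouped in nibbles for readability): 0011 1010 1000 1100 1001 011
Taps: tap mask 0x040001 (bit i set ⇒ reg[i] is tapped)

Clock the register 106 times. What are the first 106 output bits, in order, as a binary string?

0011101010001100100101101100001100000001001001001010001100011010100111011010101101101110010010010001111000

k : reg_k → out_k, fb_k
0: 00111010100011001001011 → 0, fb=0
1: 01110101000110010010110 → 0, fb=1
2: 11101010001100100101101 → 1, fb=1
3: 11010100011001001011011 → 1, fb=0
4: 10101000110010010110110 → 1, fb=0
5: 01010001100100101101100 → 0, fb=0
6: 10100011001001011011000 → 1, fb=0
7: 01000110010010110110000 → 0, fb=1
8: 10001100100101101100001 → 1, fb=1
9: 00011001001011011000011 → 0, fb=0
10: 00110010010110110000110 → 0, fb=0
11: 01100100101101100001100 → 0, fb=0
12: 11001001011011000011000 → 1, fb=0
13: 10010010110110000110000 → 1, fb=0
14: 00100101101100001100000 → 0, fb=0
15: 01001011011000011000000 → 0, fb=0
16: 10010110110000110000000 → 1, fb=1
17: 00101101100001100000001 → 0, fb=0
18: 01011011000011000000010 → 0, fb=0
19: 10110110000110000000100 → 1, fb=1
20: 01101100001100000001001 → 0, fb=0
21: 11011000011000000010010 → 1, fb=0
22: 10110000110000000100100 → 1, fb=1
23: 01100001100000001001001 → 0, fb=0
24: 11000011000000010010010 → 1, fb=0
25: 10000110000000100100100 → 1, fb=1
26: 00001100000001001001001 → 0, fb=0
27: 00011000000010010010010 → 0, fb=1
28: 00110000000100100100101 → 0, fb=0
29: 01100000001001001001010 → 0, fb=0
30: 11000000010010010010100 → 1, fb=0
31: 10000000100100100101000 → 1, fb=1
32: 00000001001001001010001 → 0, fb=1
33: 00000010010010010100011 → 0, fb=0
34: 00000100100100101000110 → 0, fb=0
35: 00001001001001010001100 → 0, fb=0
36: 00010010010010100011000 → 0, fb=1
37: 00100100100101000110001 → 0, fb=1
38: 01001001001010001100011 → 0, fb=0
39: 10010010010100011000110 → 1, fb=1
40: 00100100101000110001101 → 0, fb=0
41: 01001001010001100011010 → 0, fb=1
42: 10010010100011000110101 → 1, fb=0
43: 00100101000110001101010 → 0, fb=0
44: 01001010001100011010100 → 0, fb=1
45: 10010100011000110101001 → 1, fb=1
46: 00101000110001101010011 → 0, fb=1
47: 01010001100011010100111 → 0, fb=0
48: 10100011000110101001110 → 1, fb=1
49: 01000110001101010011101 → 0, fb=1
50: 10001100011010100111011 → 1, fb=0
51: 00011000110101001110110 → 0, fb=1
52: 00110001101010011101101 → 0, fb=0
53: 01100011010100111011010 → 0, fb=1
54: 11000110101001110110101 → 1, fb=0
55: 10001101010011101101010 → 1, fb=1
56: 00011010100111011010101 → 0, fb=1
57: 00110101001110110101011 → 0, fb=0
58: 01101010011101101010110 → 0, fb=1
59: 11010100111011010101101 → 1, fb=1
60: 10101001110110101011011 → 1, fb=0
61: 01010011101101010110110 → 0, fb=1
62: 10100111011010101101101 → 1, fb=1
63: 01001110110101011011011 → 0, fb=1
64: 10011101101010110110111 → 1, fb=0
65: 00111011010101101101110 → 0, fb=0
66: 01110110101011011011100 → 0, fb=1
67: 11101101010110110111001 → 1, fb=0
68: 11011010101101101110010 → 1, fb=0
69: 10110101011011011100100 → 1, fb=1
70: 01101010110110111001001 → 0, fb=0
71: 11010101101101110010010 → 1, fb=0
72: 10101011011011100100100 → 1, fb=1
73: 01010110110111001001001 → 0, fb=0
74: 10101101101110010010010 → 1, fb=0
75: 01011011011100100100100 → 0, fb=0
76: 10110110111001001001000 → 1, fb=1
77: 01101101110010010010001 → 0, fb=1
78: 11011011100100100100011 → 1, fb=1
79: 10110111001001001000111 → 1, fb=1
80: 01101110010010010001111 → 0, fb=0
81: 11011100100100100011110 → 1, fb=0
82: 10111001001001000111100 → 1, fb=0
83: 01110010010010001111000 → 0, fb=1
84: 11100100100100011110001 → 1, fb=0
85: 11001001001000111100010 → 1, fb=1
86: 10010010010001111000101 → 1, fb=1
87: 00100100100011110001011 → 0, fb=0
88: 01001001000111100010110 → 0, fb=1
89: 10010010001111000101101 → 1, fb=1
90: 00100100011110001011011 → 0, fb=1
91: 01001000111100010110111 → 0, fb=1
92: 10010001111000101101111 → 1, fb=1
93: 00100011110001011011111 → 0, fb=1
94: 01000111100010110111111 → 0, fb=1
95: 10001111000101101111111 → 1, fb=0
96: 00011110001011011111110 → 0, fb=1
97: 00111100010110111111101 → 0, fb=1
98: 01111000101101111111011 → 0, fb=1
99: 11110001011011111110111 → 1, fb=0
100: 11100010110111111101110 → 1, fb=1
101: 11000101101111111011101 → 1, fb=0
102: 10001011011111110111010 → 1, fb=0
103: 00010110111111101110100 → 0, fb=1
104: 00101101111111011101001 → 0, fb=0
105: 01011011111110111010010 → 0, fb=1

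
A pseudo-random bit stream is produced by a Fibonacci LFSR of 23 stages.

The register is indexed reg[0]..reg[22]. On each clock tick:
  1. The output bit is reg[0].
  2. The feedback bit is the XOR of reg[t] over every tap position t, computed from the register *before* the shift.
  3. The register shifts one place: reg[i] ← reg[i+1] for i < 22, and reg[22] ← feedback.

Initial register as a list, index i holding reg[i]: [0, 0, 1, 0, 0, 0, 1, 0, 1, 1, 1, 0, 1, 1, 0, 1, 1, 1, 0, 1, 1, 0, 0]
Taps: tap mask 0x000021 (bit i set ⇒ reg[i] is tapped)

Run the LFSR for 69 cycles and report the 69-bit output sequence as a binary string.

k : reg_k → out_k, fb_k
0: 00100010111011011101100 → 0, fb=0
1: 01000101110110111011000 → 0, fb=1
2: 10001011101101110110001 → 1, fb=1
3: 00010111011011101100011 → 0, fb=1
4: 00101110110111011000111 → 0, fb=1
5: 01011101101110110001111 → 0, fb=1
6: 10111011011101100011111 → 1, fb=1
7: 01110110111011000111111 → 0, fb=1
8: 11101101110110001111111 → 1, fb=0
9: 11011011101100011111110 → 1, fb=1
10: 10110111011000111111101 → 1, fb=0
11: 01101110110001111111010 → 0, fb=1
12: 11011101100011111110101 → 1, fb=0
13: 10111011000111111101010 → 1, fb=1
14: 01110110001111111010101 → 0, fb=1
15: 11101100011111110101011 → 1, fb=0
16: 11011000111111101010110 → 1, fb=1
17: 10110001111111010101101 → 1, fb=1
18: 01100011111110101011011 → 0, fb=0
19: 11000111111101010110110 → 1, fb=0
20: 10001111111010101101100 → 1, fb=0
21: 00011111110101011011000 → 0, fb=1
22: 00111111101010110110001 → 0, fb=1
23: 01111111010101101100011 → 0, fb=1
24: 11111110101011011000111 → 1, fb=0
25: 11111101010110110001110 → 1, fb=0
26: 11111010101101100011100 → 1, fb=1
27: 11110101011011000111001 → 1, fb=0
28: 11101010110110001110010 → 1, fb=1
29: 11010101101100011100101 → 1, fb=0
30: 10101011011000111001010 → 1, fb=1
31: 01010110110001110010101 → 0, fb=1
32: 10101101100011100101011 → 1, fb=0
33: 01011011000111001010110 → 0, fb=0
34: 10110110001110010101100 → 1, fb=0
35: 01101100011100101011000 → 0, fb=1
36: 11011000111001010110001 → 1, fb=1
37: 10110001110010101100011 → 1, fb=1
38: 01100011100101011000111 → 0, fb=0
39: 11000111001010110001110 → 1, fb=0
40: 10001110010101100011100 → 1, fb=0
41: 00011100101011000111000 → 0, fb=1
42: 00111001010110001110001 → 0, fb=0
43: 01110010101100011100010 → 0, fb=0
44: 11100101011000111000100 → 1, fb=0
45: 11001010110001110001000 → 1, fb=1
46: 10010101100011100010001 → 1, fb=0
47: 00101011000111000100010 → 0, fb=0
48: 01010110001110001000100 → 0, fb=1
49: 10101100011100010001001 → 1, fb=0
50: 01011000111000100010010 → 0, fb=0
51: 10110001110001000100100 → 1, fb=1
52: 01100011100010001001001 → 0, fb=0
53: 11000111000100010010010 → 1, fb=0
54: 10001110001000100100100 → 1, fb=0
55: 00011100010001001001000 → 0, fb=1
56: 00111000100010010010001 → 0, fb=0
57: 01110001000100100100010 → 0, fb=0
58: 11100010001001001000100 → 1, fb=1
59: 11000100010010010001001 → 1, fb=0
60: 10001000100100100010010 → 1, fb=1
61: 00010001001001000100101 → 0, fb=0
62: 00100010010010001001010 → 0, fb=0
63: 01000100100100010010100 → 0, fb=1
64: 10001001001000100101001 → 1, fb=1
65: 00010010010001001010011 → 0, fb=0
66: 00100100100010010100110 → 0, fb=1
67: 01001001000100101001101 → 0, fb=0
68: 10010010001001010011010 → 1, fb=1

001000101110110111011000111111101010110110001110010101100011100010001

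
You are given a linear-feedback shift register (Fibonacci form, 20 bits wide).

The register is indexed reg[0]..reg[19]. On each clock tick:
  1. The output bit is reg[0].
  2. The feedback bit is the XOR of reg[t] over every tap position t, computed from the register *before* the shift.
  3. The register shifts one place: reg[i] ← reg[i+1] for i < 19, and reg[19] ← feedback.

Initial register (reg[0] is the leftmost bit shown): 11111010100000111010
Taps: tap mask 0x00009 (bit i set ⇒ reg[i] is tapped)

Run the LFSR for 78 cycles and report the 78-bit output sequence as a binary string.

111110101000001110100010111010011110101101011010011010110001100010010011001111

step | reg (before) | out | fb
   0 | 11111010100000111010 | 1 | 0
   1 | 11110101000001110100 | 1 | 0
   2 | 11101010000011101000 | 1 | 1
   3 | 11010100000111010001 | 1 | 0
   4 | 10101000001110100010 | 1 | 1
   5 | 01010000011101000101 | 0 | 1
   6 | 10100000111010001011 | 1 | 1
   7 | 01000001110100010111 | 0 | 0
   8 | 10000011101000101110 | 1 | 1
   9 | 00000111010001011101 | 0 | 0
  10 | 00001110100010111010 | 0 | 0
  11 | 00011101000101110100 | 0 | 1
  12 | 00111010001011101001 | 0 | 1
  13 | 01110100010111010011 | 0 | 1
  14 | 11101000101110100111 | 1 | 1
  15 | 11010001011101001111 | 1 | 0
  16 | 10100010111010011110 | 1 | 1
  17 | 01000101110100111101 | 0 | 0
  18 | 10001011101001111010 | 1 | 1
  19 | 00010111010011110101 | 0 | 1
  20 | 00101110100111101011 | 0 | 0
  21 | 01011101001111010110 | 0 | 1
  22 | 10111010011110101101 | 1 | 0
  23 | 01110100111101011010 | 0 | 1
  24 | 11101001111010110101 | 1 | 1
  25 | 11010011110101101011 | 1 | 0
  26 | 10100111101011010110 | 1 | 1
  27 | 01001111010110101101 | 0 | 0
  28 | 10011110101101011010 | 1 | 0
  29 | 00111101011010110100 | 0 | 1
  30 | 01111010110101101001 | 0 | 1
  31 | 11110101101011010011 | 1 | 0
  32 | 11101011010110100110 | 1 | 1
  33 | 11010110101101001101 | 1 | 0
  34 | 10101101011010011010 | 1 | 1
  35 | 01011010110100110101 | 0 | 1
  36 | 10110101101001101011 | 1 | 0
  37 | 01101011010011010110 | 0 | 0
  38 | 11010110100110101100 | 1 | 0
  39 | 10101101001101011000 | 1 | 1
  40 | 01011010011010110001 | 0 | 1
  41 | 10110100110101100011 | 1 | 0
  42 | 01101001101011000110 | 0 | 0
  43 | 11010011010110001100 | 1 | 0
  44 | 10100110101100011000 | 1 | 1
  45 | 01001101011000110001 | 0 | 0
  46 | 10011010110001100010 | 1 | 0
  47 | 00110101100011000100 | 0 | 1
  48 | 01101011000110001001 | 0 | 0
  49 | 11010110001100010010 | 1 | 0
  50 | 10101100011000100100 | 1 | 1
  51 | 01011000110001001001 | 0 | 1
  52 | 10110001100010010011 | 1 | 0
  53 | 01100011000100100110 | 0 | 0
  54 | 11000110001001001100 | 1 | 1
  55 | 10001100010010011001 | 1 | 1
  56 | 00011000100100110011 | 0 | 1
  57 | 00110001001001100111 | 0 | 1
  58 | 01100010010011001111 | 0 | 0
  59 | 11000100100110011110 | 1 | 1
  60 | 10001001001100111101 | 1 | 1
  61 | 00010010011001111011 | 0 | 1
  62 | 00100100110011110111 | 0 | 0
  63 | 01001001100111101110 | 0 | 0
  64 | 10010011001111011100 | 1 | 0
  65 | 00100110011110111000 | 0 | 0
  66 | 01001100111101110000 | 0 | 0
  67 | 10011001111011100000 | 1 | 0
  68 | 00110011110111000000 | 0 | 1
  69 | 01100111101110000001 | 0 | 0
  70 | 11001111011100000010 | 1 | 1
  71 | 10011110111000000101 | 1 | 0
  72 | 00111101110000001010 | 0 | 1
  73 | 01111011100000010101 | 0 | 1
  74 | 11110111000000101011 | 1 | 0
  75 | 11101110000001010110 | 1 | 1
  76 | 11011100000010101101 | 1 | 0
  77 | 10111000000101011010 | 1 | 0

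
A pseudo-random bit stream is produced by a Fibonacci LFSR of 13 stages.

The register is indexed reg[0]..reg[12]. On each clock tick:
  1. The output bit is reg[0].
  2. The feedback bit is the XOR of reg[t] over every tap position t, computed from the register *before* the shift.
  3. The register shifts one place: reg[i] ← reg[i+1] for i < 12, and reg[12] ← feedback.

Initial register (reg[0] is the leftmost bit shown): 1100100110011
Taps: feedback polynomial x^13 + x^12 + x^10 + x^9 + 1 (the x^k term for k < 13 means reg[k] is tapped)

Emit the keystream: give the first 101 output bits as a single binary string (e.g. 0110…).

11001001100110001001101111111000011001100100101101001010110010101100001111100111000010110100011101111

step | reg (before) | out | fb
   0 | 1100100110011 | 1 | 0
   1 | 1001001100110 | 1 | 0
   2 | 0010011001100 | 0 | 0
   3 | 0100110011000 | 0 | 1
   4 | 1001100110001 | 1 | 0
   5 | 0011001100010 | 0 | 0
   6 | 0110011000100 | 0 | 1
   7 | 1100110001001 | 1 | 1
   8 | 1001100010011 | 1 | 0
   9 | 0011000100110 | 0 | 1
  10 | 0110001001101 | 0 | 1
  11 | 1100010011011 | 1 | 1
  12 | 1000100110111 | 1 | 1
  13 | 0001001101111 | 0 | 1
  14 | 0010011011111 | 0 | 1
  15 | 0100110111111 | 0 | 1
  16 | 1001101111111 | 1 | 0
  17 | 0011011111110 | 0 | 0
  18 | 0110111111100 | 0 | 0
  19 | 1101111111000 | 1 | 0
  20 | 1011111110000 | 1 | 1
  21 | 0111111100001 | 0 | 1
  22 | 1111111000011 | 1 | 0
  23 | 1111110000110 | 1 | 0
  24 | 1111100001100 | 1 | 1
  25 | 1111000011001 | 1 | 1
  26 | 1110000110011 | 1 | 0
  27 | 1100001100110 | 1 | 0
  28 | 1000011001100 | 1 | 1
  29 | 0000110011001 | 0 | 0
  30 | 0001100110010 | 0 | 0
  31 | 0011001100100 | 0 | 1
  32 | 0110011001001 | 0 | 0
  33 | 1100110010010 | 1 | 1
  34 | 1001100100101 | 1 | 1
  35 | 0011001001011 | 0 | 0
  36 | 0110010010110 | 0 | 1
  37 | 1100100101101 | 1 | 0
  38 | 1001001011010 | 1 | 0
  39 | 0010010110100 | 0 | 1
  40 | 0100101101001 | 0 | 0
  41 | 1001011010010 | 1 | 1
  42 | 0010110100101 | 0 | 0
  43 | 0101101001010 | 0 | 1
  44 | 1011010010101 | 1 | 1
  45 | 0110100101011 | 0 | 0
  46 | 1101001010110 | 1 | 0
  47 | 1010010101100 | 1 | 1
  48 | 0100101011001 | 0 | 0
  49 | 1001010110010 | 1 | 1
  50 | 0010101100101 | 0 | 0
  51 | 0101011001010 | 0 | 1
  52 | 1010110010101 | 1 | 1
  53 | 0101100101011 | 0 | 0
  54 | 1011001010110 | 1 | 0
  55 | 0110010101100 | 0 | 0
  56 | 1100101011000 | 1 | 0
  57 | 1001010110000 | 1 | 1
  58 | 0010101100001 | 0 | 1
  59 | 0101011000011 | 0 | 1
  60 | 1010110000111 | 1 | 1
  61 | 0101100001111 | 0 | 1
  62 | 1011000011111 | 1 | 0
  63 | 0110000111110 | 0 | 0
  64 | 1100001111100 | 1 | 1
  65 | 1000011111001 | 1 | 1
  66 | 0000111110011 | 0 | 1
  67 | 0001111100111 | 0 | 0
  68 | 0011111001110 | 0 | 0
  69 | 0111110011100 | 0 | 0
  70 | 1111100111000 | 1 | 0
  71 | 1111001110000 | 1 | 1
  72 | 1110011100001 | 1 | 0
  73 | 1100111000010 | 1 | 1
  74 | 1001110000101 | 1 | 1
  75 | 0011100001011 | 0 | 0
  76 | 0111000010110 | 0 | 1
  77 | 1110000101101 | 1 | 0
  78 | 1100001011010 | 1 | 0
  79 | 1000010110100 | 1 | 0
  80 | 0000101101000 | 0 | 1
  81 | 0001011010001 | 0 | 1
  82 | 0010110100011 | 0 | 1
  83 | 0101101000111 | 0 | 0
  84 | 1011010001110 | 1 | 1
  85 | 0110100011101 | 0 | 1
  86 | 1101000111011 | 1 | 1
  87 | 1010001110111 | 1 | 1
  88 | 0100011101111 | 0 | 1
  89 | 1000111011111 | 1 | 0
  90 | 0001110111110 | 0 | 0
  91 | 0011101111100 | 0 | 0
  92 | 0111011111000 | 0 | 1
  93 | 1110111110001 | 1 | 0
  94 | 1101111100010 | 1 | 1
  95 | 1011111000101 | 1 | 1
  96 | 0111110001011 | 0 | 0
  97 | 1111100010110 | 1 | 0
  98 | 1111000101100 | 1 | 1
  99 | 1110001011001 | 1 | 1
 100 | 1100010110011 | 1 | 0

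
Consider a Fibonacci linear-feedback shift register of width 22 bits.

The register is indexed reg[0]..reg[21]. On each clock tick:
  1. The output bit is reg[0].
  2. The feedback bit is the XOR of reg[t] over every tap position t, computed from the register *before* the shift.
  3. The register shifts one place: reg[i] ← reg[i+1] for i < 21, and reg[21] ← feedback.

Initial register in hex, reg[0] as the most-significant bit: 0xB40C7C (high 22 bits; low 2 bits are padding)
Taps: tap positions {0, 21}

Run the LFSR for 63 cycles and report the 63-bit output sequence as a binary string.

101101000000110001111100100111111101111010100011101010100101001

step | reg (before) | out | fb
   0 | 1011010000001100011111 | 1 | 0
   1 | 0110100000011000111110 | 0 | 0
   2 | 1101000000110001111100 | 1 | 1
   3 | 1010000001100011111001 | 1 | 0
   4 | 0100000011000111110010 | 0 | 0
   5 | 1000000110001111100100 | 1 | 1
   6 | 0000001100011111001001 | 0 | 1
   7 | 0000011000111110010011 | 0 | 1
   8 | 0000110001111100100111 | 0 | 1
   9 | 0001100011111001001111 | 0 | 1
  10 | 0011000111110010011111 | 0 | 1
  11 | 0110001111100100111111 | 0 | 1
  12 | 1100011111001001111111 | 1 | 0
  13 | 1000111110010011111110 | 1 | 1
  14 | 0001111100100111111101 | 0 | 1
  15 | 0011111001001111111011 | 0 | 1
  16 | 0111110010011111110111 | 0 | 1
  17 | 1111100100111111101111 | 1 | 0
  18 | 1111001001111111011110 | 1 | 1
  19 | 1110010011111110111101 | 1 | 0
  20 | 1100100111111101111010 | 1 | 1
  21 | 1001001111111011110101 | 1 | 0
  22 | 0010011111110111101010 | 0 | 0
  23 | 0100111111101111010100 | 0 | 0
  24 | 1001111111011110101000 | 1 | 1
  25 | 0011111110111101010001 | 0 | 1
  26 | 0111111101111010100011 | 0 | 1
  27 | 1111111011110101000111 | 1 | 0
  28 | 1111110111101010001110 | 1 | 1
  29 | 1111101111010100011101 | 1 | 0
  30 | 1111011110101000111010 | 1 | 1
  31 | 1110111101010001110101 | 1 | 0
  32 | 1101111010100011101010 | 1 | 1
  33 | 1011110101000111010101 | 1 | 0
  34 | 0111101010001110101010 | 0 | 0
  35 | 1111010100011101010100 | 1 | 1
  36 | 1110101000111010101001 | 1 | 0
  37 | 1101010001110101010010 | 1 | 1
  38 | 1010100011101010100101 | 1 | 0
  39 | 0101000111010101001010 | 0 | 0
  40 | 1010001110101010010100 | 1 | 1
  41 | 0100011101010100101001 | 0 | 1
  42 | 1000111010101001010011 | 1 | 0
  43 | 0001110101010010100110 | 0 | 0
  44 | 0011101010100101001100 | 0 | 0
  45 | 0111010101001010011000 | 0 | 0
  46 | 1110101010010100110000 | 1 | 1
  47 | 1101010100101001100001 | 1 | 0
  48 | 1010101001010011000010 | 1 | 1
  49 | 0101010010100110000101 | 0 | 1
  50 | 1010100101001100001011 | 1 | 0
  51 | 0101001010011000010110 | 0 | 0
  52 | 1010010100110000101100 | 1 | 1
  53 | 0100101001100001011001 | 0 | 1
  54 | 1001010011000010110011 | 1 | 0
  55 | 0010100110000101100110 | 0 | 0
  56 | 0101001100001011001100 | 0 | 0
  57 | 1010011000010110011000 | 1 | 1
  58 | 0100110000101100110001 | 0 | 1
  59 | 1001100001011001100011 | 1 | 0
  60 | 0011000010110011000110 | 0 | 0
  61 | 0110000101100110001100 | 0 | 0
  62 | 1100001011001100011000 | 1 | 1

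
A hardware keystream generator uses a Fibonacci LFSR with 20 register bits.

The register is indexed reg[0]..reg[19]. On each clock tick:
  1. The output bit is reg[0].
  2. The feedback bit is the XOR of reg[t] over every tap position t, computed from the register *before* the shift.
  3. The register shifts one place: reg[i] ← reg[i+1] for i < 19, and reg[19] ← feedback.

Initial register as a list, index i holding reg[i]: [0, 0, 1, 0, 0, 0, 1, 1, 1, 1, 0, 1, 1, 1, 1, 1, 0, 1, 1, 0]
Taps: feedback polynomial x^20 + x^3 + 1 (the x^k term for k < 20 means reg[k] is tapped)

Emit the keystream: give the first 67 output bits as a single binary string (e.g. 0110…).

k : reg_k → out_k, fb_k
0: 00100011110111110110 → 0, fb=0
1: 01000111101111101100 → 0, fb=0
2: 10001111011111011000 → 1, fb=1
3: 00011110111110110001 → 0, fb=1
4: 00111101111101100011 → 0, fb=1
5: 01111011111011000111 → 0, fb=1
6: 11110111110110001111 → 1, fb=0
7: 11101111101100011110 → 1, fb=1
8: 11011111011000111101 → 1, fb=0
9: 10111110110001111010 → 1, fb=0
10: 01111101100011110100 → 0, fb=1
11: 11111011000111101001 → 1, fb=0
12: 11110110001111010010 → 1, fb=0
13: 11101100011110100100 → 1, fb=1
14: 11011000111101001001 → 1, fb=0
15: 10110001111010010010 → 1, fb=0
16: 01100011110100100100 → 0, fb=0
17: 11000111101001001000 → 1, fb=1
18: 10001111010010010001 → 1, fb=1
19: 00011110100100100011 → 0, fb=1
20: 00111101001001000111 → 0, fb=1
21: 01111010010010001111 → 0, fb=1
22: 11110100100100011111 → 1, fb=0
23: 11101001001000111110 → 1, fb=1
24: 11010010010001111101 → 1, fb=0
25: 10100100100011111010 → 1, fb=1
26: 01001001000111110101 → 0, fb=0
27: 10010010001111101010 → 1, fb=0
28: 00100100011111010100 → 0, fb=0
29: 01001000111110101000 → 0, fb=0
30: 10010001111101010000 → 1, fb=0
31: 00100011111010100000 → 0, fb=0
32: 01000111110101000000 → 0, fb=0
33: 10001111101010000000 → 1, fb=1
34: 00011111010100000001 → 0, fb=1
35: 00111110101000000011 → 0, fb=1
36: 01111101010000000111 → 0, fb=1
37: 11111010100000001111 → 1, fb=0
38: 11110101000000011110 → 1, fb=0
39: 11101010000000111100 → 1, fb=1
40: 11010100000001111001 → 1, fb=0
41: 10101000000011110010 → 1, fb=1
42: 01010000000111100101 → 0, fb=1
43: 10100000001111001011 → 1, fb=1
44: 01000000011110010111 → 0, fb=0
45: 10000000111100101110 → 1, fb=1
46: 00000001111001011101 → 0, fb=0
47: 00000011110010111010 → 0, fb=0
48: 00000111100101110100 → 0, fb=0
49: 00001111001011101000 → 0, fb=0
50: 00011110010111010000 → 0, fb=1
51: 00111100101110100001 → 0, fb=1
52: 01111001011101000011 → 0, fb=1
53: 11110010111010000111 → 1, fb=0
54: 11100101110100001110 → 1, fb=1
55: 11001011101000011101 → 1, fb=1
56: 10010111010000111011 → 1, fb=0
57: 00101110100001110110 → 0, fb=0
58: 01011101000011101100 → 0, fb=1
59: 10111010000111011001 → 1, fb=0
60: 01110100001110110010 → 0, fb=1
61: 11101000011101100101 → 1, fb=1
62: 11010000111011001011 → 1, fb=0
63: 10100001110110010110 → 1, fb=1
64: 01000011101100101101 → 0, fb=0
65: 10000111011001011010 → 1, fb=1
66: 00001110110010110101 → 0, fb=0

0010001111011111011000111101001001000111110101000000011110010111010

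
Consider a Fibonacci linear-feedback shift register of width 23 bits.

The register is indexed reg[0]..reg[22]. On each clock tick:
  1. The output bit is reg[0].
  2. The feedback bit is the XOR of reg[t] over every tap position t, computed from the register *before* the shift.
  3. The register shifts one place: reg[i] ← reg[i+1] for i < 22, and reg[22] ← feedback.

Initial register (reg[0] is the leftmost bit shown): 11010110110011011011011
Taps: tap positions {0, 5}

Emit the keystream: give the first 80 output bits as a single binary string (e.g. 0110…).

step | reg (before) | out | fb
   0 | 11010110110011011011011 | 1 | 0
   1 | 10101101100110110110110 | 1 | 0
   2 | 01011011001101101101100 | 0 | 0
   3 | 10110110011011011011000 | 1 | 0
   4 | 01101100110110110110000 | 0 | 1
   5 | 11011001101101101100001 | 1 | 1
   6 | 10110011011011011000011 | 1 | 1
   7 | 01100110110110110000111 | 0 | 1
   8 | 11001101101101100001111 | 1 | 0
   9 | 10011011011011000011110 | 1 | 1
  10 | 00110110110110000111101 | 0 | 1
  11 | 01101101101100001111011 | 0 | 1
  12 | 11011011011000011110111 | 1 | 1
  13 | 10110110110000111101111 | 1 | 0
  14 | 01101101100001111011110 | 0 | 1
  15 | 11011011000011110111101 | 1 | 1
  16 | 10110110000111101111011 | 1 | 0
  17 | 01101100001111011110110 | 0 | 1
  18 | 11011000011110111101101 | 1 | 1
  19 | 10110000111101111011011 | 1 | 1
  20 | 01100001111011110110111 | 0 | 0
  21 | 11000011110111101101110 | 1 | 1
  22 | 10000111101111011011101 | 1 | 0
  23 | 00001111011110110111010 | 0 | 1
  24 | 00011110111101101110101 | 0 | 1
  25 | 00111101111011011101011 | 0 | 1
  26 | 01111011110110111010111 | 0 | 0
  27 | 11110111101101110101110 | 1 | 0
  28 | 11101111011011101011100 | 1 | 0
  29 | 11011110110111010111000 | 1 | 0
  30 | 10111101101110101110000 | 1 | 0
  31 | 01111011011101011100000 | 0 | 0
  32 | 11110110111010111000000 | 1 | 0
  33 | 11101101110101110000000 | 1 | 0
  34 | 11011011101011100000000 | 1 | 1
  35 | 10110111010111000000001 | 1 | 0
  36 | 01101110101110000000010 | 0 | 1
  37 | 11011101011100000000101 | 1 | 0
  38 | 10111010111000000001010 | 1 | 1
  39 | 01110101110000000010101 | 0 | 1
  40 | 11101011100000000101011 | 1 | 1
  41 | 11010111000000001010111 | 1 | 0
  42 | 10101110000000010101110 | 1 | 0
  43 | 01011100000000101011100 | 0 | 1
  44 | 10111000000001010111001 | 1 | 1
  45 | 01110000000010101110011 | 0 | 0
  46 | 11100000000101011100110 | 1 | 1
  47 | 11000000001010111001101 | 1 | 1
  48 | 10000000010101110011011 | 1 | 1
  49 | 00000000101011100110111 | 0 | 0
  50 | 00000001010111001101110 | 0 | 0
  51 | 00000010101110011011100 | 0 | 0
  52 | 00000101011100110111000 | 0 | 1
  53 | 00001010111001101110001 | 0 | 0
  54 | 00010101110011011100010 | 0 | 1
  55 | 00101011100110111000101 | 0 | 0
  56 | 01010111001101110001010 | 0 | 1
  57 | 10101110011011100010101 | 1 | 0
  58 | 01011100110111000101010 | 0 | 1
  59 | 10111001101110001010101 | 1 | 1
  60 | 01110011011100010101011 | 0 | 0
  61 | 11100110111000101010110 | 1 | 0
  62 | 11001101110001010101100 | 1 | 0
  63 | 10011011100010101011000 | 1 | 1
  64 | 00110111000101010110001 | 0 | 1
  65 | 01101110001010101100011 | 0 | 1
  66 | 11011100010101011000111 | 1 | 0
  67 | 10111000101010110001110 | 1 | 1
  68 | 01110001010101100011101 | 0 | 0
  69 | 11100010101011000111010 | 1 | 1
  70 | 11000101010110001110101 | 1 | 0
  71 | 10001010101100011101010 | 1 | 1
  72 | 00010101011000111010101 | 0 | 1
  73 | 00101010110001110101011 | 0 | 0
  74 | 01010101100011101010110 | 0 | 1
  75 | 10101011000111010101101 | 1 | 1
  76 | 01010110001110101011011 | 0 | 1
  77 | 10101100011101010110111 | 1 | 0
  78 | 01011000111010101101110 | 0 | 0
  79 | 10110001110101011011100 | 1 | 1

11010110110011011011011000011110111101101110101110000000010101110011011100010101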